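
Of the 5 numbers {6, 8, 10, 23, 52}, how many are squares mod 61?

(6/61) = -1 → non-residue.
(8/61) = -1 → non-residue.
(10/61) = -1 → non-residue.
(23/61) = -1 → non-residue.
(52/61) = +1 → QR.
Total quadratic residues among the 5: 1.

1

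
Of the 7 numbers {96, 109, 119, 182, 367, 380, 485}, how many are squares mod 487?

2

(96/487) = -1 → non-residue.
(109/487) = -1 → non-residue.
(119/487) = +1 → QR.
(182/487) = +1 → QR.
(367/487) = -1 → non-residue.
(380/487) = -1 → non-residue.
(485/487) = -1 → non-residue.
Total quadratic residues among the 7: 2.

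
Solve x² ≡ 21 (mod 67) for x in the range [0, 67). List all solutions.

Since 67 ≡ 3 (mod 4), a square root of 21 is 21^((67+1)/4) = 21^17 mod 67.
Repeated squaring: 21^2≡39, 21^4≡47, 21^8≡65, 21^16≡4 (mod 67).
21^17 = 21^(16+1) ≡ 17 (mod 67).
Check: 17² = 289 ≡ 21 (mod 67). The two roots are 17 and 50.

17, 50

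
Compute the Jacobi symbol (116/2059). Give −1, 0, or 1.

0

Pull out 2^2: since 2059 ≡ 3 (mod 8), (2/2059) = -1, so (2/2059)^2 = +1.
Reciprocity: 29 ≡ 1 and 2059 ≡ 3 (mod 4), so (29/2059) = +(2059/29).
Reduce top mod 29: now compute (0/29).
Top reduces to 0: gcd > 1, so the symbol is 0.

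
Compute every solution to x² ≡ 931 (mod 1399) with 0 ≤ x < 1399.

655, 744

Since 1399 ≡ 3 (mod 4), a square root of 931 is 931^((1399+1)/4) = 931^350 mod 1399.
Repeated squaring: 931^2≡780, 931^4≡1234, 931^8≡644, 931^16≡632, 931^32≡709, 931^64≡440, 931^128≡538, 931^256≡1250 (mod 1399).
931^350 = 931^(256+64+16+8+4+2) ≡ 744 (mod 1399).
Check: 744² = 553536 ≡ 931 (mod 1399). The two roots are 655 and 744.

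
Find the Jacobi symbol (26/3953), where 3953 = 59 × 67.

Pull out 2: since 3953 ≡ 1 (mod 8), (2/3953) = +1.
Reciprocity: 13 ≡ 1 and 3953 ≡ 1 (mod 4), so (13/3953) = +(3953/13).
Reduce top mod 13: now compute (1/13).
Reached (1/13) = 1. Collecting the sign flips along the way, the symbol is +1.

1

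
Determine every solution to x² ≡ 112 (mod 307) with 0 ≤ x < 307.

Since 307 ≡ 3 (mod 4), a square root of 112 is 112^((307+1)/4) = 112^77 mod 307.
Repeated squaring: 112^2≡264, 112^4≡7, 112^8≡49, 112^16≡252, 112^32≡262, 112^64≡183 (mod 307).
112^77 = 112^(64+8+4+1) ≡ 135 (mod 307).
Check: 135² = 18225 ≡ 112 (mod 307). The two roots are 135 and 172.

135, 172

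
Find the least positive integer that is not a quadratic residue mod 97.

(2/97) = +1, so 2 is a residue.
(3/97) = +1, so 3 is a residue.
(4/97) = +1, so 4 is a residue.
(5/97) = −1, so 5 is the smallest positive non-residue mod 97.

5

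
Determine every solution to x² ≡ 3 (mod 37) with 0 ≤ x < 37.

15, 22

37 ≡ 1 (mod 4), so we find a root by search.
Trying successive values, 15² = 225 ≡ 3 (mod 37). The other root is 37 − 15 = 22.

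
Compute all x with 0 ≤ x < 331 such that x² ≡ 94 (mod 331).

Since 331 ≡ 3 (mod 4), a square root of 94 is 94^((331+1)/4) = 94^83 mod 331.
Repeated squaring: 94^2≡230, 94^4≡271, 94^8≡290, 94^16≡26, 94^32≡14, 94^64≡196 (mod 331).
94^83 = 94^(64+16+2+1) ≡ 184 (mod 331).
Check: 184² = 33856 ≡ 94 (mod 331). The two roots are 147 and 184.

147, 184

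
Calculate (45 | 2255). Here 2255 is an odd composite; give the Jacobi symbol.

0

Reciprocity: 45 ≡ 1 and 2255 ≡ 3 (mod 4), so (45/2255) = +(2255/45).
Reduce top mod 45: now compute (5/45).
Reciprocity: 5 ≡ 1 and 45 ≡ 1 (mod 4), so (5/45) = +(45/5).
Reduce top mod 5: now compute (0/5).
Top reduces to 0: gcd > 1, so the symbol is 0.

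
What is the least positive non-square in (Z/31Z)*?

(2/31) = +1, so 2 is a residue.
(3/31) = −1, so 3 is the smallest positive non-residue mod 31.

3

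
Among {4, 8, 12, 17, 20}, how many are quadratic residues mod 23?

(4/23) = +1 → QR.
(8/23) = +1 → QR.
(12/23) = +1 → QR.
(17/23) = -1 → non-residue.
(20/23) = -1 → non-residue.
Total quadratic residues among the 5: 3.

3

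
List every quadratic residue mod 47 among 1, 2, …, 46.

1 2 3 4 6 7 8 9 12 14 16 17 18 21 24 25 27 28 32 34 36 37 42

Square k = 1,…,23 (k and 47−k give the same square):
1²=1, 2²=4, 3²=9, 4²=16, 5²=25, 6²=36, 7²≡2, 8²≡17, 9²≡34, 10²≡6, 11²≡27, 12²≡3, 13²≡28, 14²≡8, 15²≡37, 16²≡21, 17²≡7, 18²≡42, 19²≡32, 20²≡24, 21²≡18, 22²≡14, 23²≡12 (mod 47).
So the quadratic residues mod 47 are {1, 2, 3, 4, 6, 7, 8, 9, 12, 14, 16, 17, 18, 21, 24, 25, 27, 28, 32, 34, 36, 37, 42}.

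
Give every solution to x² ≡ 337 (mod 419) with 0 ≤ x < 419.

Since 419 ≡ 3 (mod 4), a square root of 337 is 337^((419+1)/4) = 337^105 mod 419.
Repeated squaring: 337^2≡20, 337^4≡400, 337^8≡361, 337^16≡12, 337^32≡144, 337^64≡205 (mod 419).
337^105 = 337^(64+32+8+1) ≡ 276 (mod 419).
Check: 276² = 76176 ≡ 337 (mod 419). The two roots are 143 and 276.

143, 276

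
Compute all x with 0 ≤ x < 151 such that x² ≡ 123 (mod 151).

24, 127

Since 151 ≡ 3 (mod 4), a square root of 123 is 123^((151+1)/4) = 123^38 mod 151.
Repeated squaring: 123^2≡29, 123^4≡86, 123^8≡148, 123^16≡9, 123^32≡81 (mod 151).
123^38 = 123^(32+4+2) ≡ 127 (mod 151).
Check: 127² = 16129 ≡ 123 (mod 151). The two roots are 24 and 127.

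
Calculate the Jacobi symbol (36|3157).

Pull out 2^2: since 3157 ≡ 5 (mod 8), (2/3157) = -1, so (2/3157)^2 = +1.
Reciprocity: 9 ≡ 1 and 3157 ≡ 1 (mod 4), so (9/3157) = +(3157/9).
Reduce top mod 9: now compute (7/9).
Reciprocity: 7 ≡ 3 and 9 ≡ 1 (mod 4), so (7/9) = +(9/7).
Reduce top mod 7: now compute (2/7).
Pull out 2: since 7 ≡ 7 (mod 8), (2/7) = +1.
Reached (1/7) = 1. Collecting the sign flips along the way, the symbol is +1.

1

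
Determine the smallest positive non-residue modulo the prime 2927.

(2/2927) = +1, so 2 is a residue.
(3/2927) = +1, so 3 is a residue.
(4/2927) = +1, so 4 is a residue.
(5/2927) = −1, so 5 is the smallest positive non-residue mod 2927.

5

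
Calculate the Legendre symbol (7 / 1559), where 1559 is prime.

1

Reciprocity: 7 ≡ 3 and 1559 ≡ 3 (mod 4), so (7/1559) = −(1559/7).
Reduce top mod 7: now compute (5/7).
Reciprocity: 5 ≡ 1 and 7 ≡ 3 (mod 4), so (5/7) = +(7/5).
Reduce top mod 5: now compute (2/5).
Pull out 2: since 5 ≡ 5 (mod 8), (2/5) = -1.
Reached (1/5) = 1. Collecting the sign flips along the way, the symbol is +1.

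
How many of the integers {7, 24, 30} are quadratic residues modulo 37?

(7/37) = +1 → QR.
(24/37) = -1 → non-residue.
(30/37) = +1 → QR.
Total quadratic residues among the 3: 2.

2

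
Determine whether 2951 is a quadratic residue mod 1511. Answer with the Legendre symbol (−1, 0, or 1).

1

First reduce: 2951 ≡ 1440 (mod 1511).
Pull out 2^5: since 1511 ≡ 7 (mod 8), (2/1511) = +1, so (2/1511)^5 = +1.
Reciprocity: 45 ≡ 1 and 1511 ≡ 3 (mod 4), so (45/1511) = +(1511/45).
Reduce top mod 45: now compute (26/45).
Pull out 2: since 45 ≡ 5 (mod 8), (2/45) = -1.
Reciprocity: 13 ≡ 1 and 45 ≡ 1 (mod 4), so (13/45) = +(45/13).
Reduce top mod 13: now compute (6/13).
Pull out 2: since 13 ≡ 5 (mod 8), (2/13) = -1.
Reciprocity: 3 ≡ 3 and 13 ≡ 1 (mod 4), so (3/13) = +(13/3).
Reduce top mod 3: now compute (1/3).
Reached (1/3) = 1. Collecting the sign flips along the way, the symbol is +1.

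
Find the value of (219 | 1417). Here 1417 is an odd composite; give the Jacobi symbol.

-1

Reciprocity: 219 ≡ 3 and 1417 ≡ 1 (mod 4), so (219/1417) = +(1417/219).
Reduce top mod 219: now compute (103/219).
Reciprocity: 103 ≡ 3 and 219 ≡ 3 (mod 4), so (103/219) = −(219/103).
Reduce top mod 103: now compute (13/103).
Reciprocity: 13 ≡ 1 and 103 ≡ 3 (mod 4), so (13/103) = +(103/13).
Reduce top mod 13: now compute (12/13).
Pull out 2^2: since 13 ≡ 5 (mod 8), (2/13) = -1, so (2/13)^2 = +1.
Reciprocity: 3 ≡ 3 and 13 ≡ 1 (mod 4), so (3/13) = +(13/3).
Reduce top mod 3: now compute (1/3).
Reached (1/3) = 1. Collecting the sign flips along the way, the symbol is -1.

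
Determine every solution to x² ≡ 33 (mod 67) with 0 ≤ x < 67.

Since 67 ≡ 3 (mod 4), a square root of 33 is 33^((67+1)/4) = 33^17 mod 67.
Repeated squaring: 33^2≡17, 33^4≡21, 33^8≡39, 33^16≡47 (mod 67).
33^17 = 33^(16+1) ≡ 10 (mod 67).
Check: 10² = 100 ≡ 33 (mod 67). The two roots are 10 and 57.

10, 57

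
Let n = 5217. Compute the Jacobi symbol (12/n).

Pull out 2^2: since 5217 ≡ 1 (mod 8), (2/5217) = +1, so (2/5217)^2 = +1.
Reciprocity: 3 ≡ 3 and 5217 ≡ 1 (mod 4), so (3/5217) = +(5217/3).
Reduce top mod 3: now compute (0/3).
Top reduces to 0: gcd > 1, so the symbol is 0.

0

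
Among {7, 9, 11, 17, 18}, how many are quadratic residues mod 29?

2

(7/29) = +1 → QR.
(9/29) = +1 → QR.
(11/29) = -1 → non-residue.
(17/29) = -1 → non-residue.
(18/29) = -1 → non-residue.
Total quadratic residues among the 5: 2.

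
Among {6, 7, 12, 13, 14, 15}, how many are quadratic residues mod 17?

2

(6/17) = -1 → non-residue.
(7/17) = -1 → non-residue.
(12/17) = -1 → non-residue.
(13/17) = +1 → QR.
(14/17) = -1 → non-residue.
(15/17) = +1 → QR.
Total quadratic residues among the 6: 2.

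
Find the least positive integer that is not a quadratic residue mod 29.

(2/29) = −1, so 2 is the smallest positive non-residue mod 29.

2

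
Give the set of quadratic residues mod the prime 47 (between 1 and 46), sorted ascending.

Square k = 1,…,23 (k and 47−k give the same square):
1²=1, 2²=4, 3²=9, 4²=16, 5²=25, 6²=36, 7²≡2, 8²≡17, 9²≡34, 10²≡6, 11²≡27, 12²≡3, 13²≡28, 14²≡8, 15²≡37, 16²≡21, 17²≡7, 18²≡42, 19²≡32, 20²≡24, 21²≡18, 22²≡14, 23²≡12 (mod 47).
So the quadratic residues mod 47 are {1, 2, 3, 4, 6, 7, 8, 9, 12, 14, 16, 17, 18, 21, 24, 25, 27, 28, 32, 34, 36, 37, 42}.

1, 2, 3, 4, 6, 7, 8, 9, 12, 14, 16, 17, 18, 21, 24, 25, 27, 28, 32, 34, 36, 37, 42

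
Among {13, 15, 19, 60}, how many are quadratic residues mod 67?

3

(13/67) = -1 → non-residue.
(15/67) = +1 → QR.
(19/67) = +1 → QR.
(60/67) = +1 → QR.
Total quadratic residues among the 4: 3.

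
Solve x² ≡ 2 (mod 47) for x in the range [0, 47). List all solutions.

7, 40

Since 47 ≡ 3 (mod 4), a square root of 2 is 2^((47+1)/4) = 2^12 mod 47.
Repeated squaring: 2^2≡4, 2^4≡16, 2^8≡21 (mod 47).
2^12 = 2^(8+4) ≡ 7 (mod 47).
Check: 7² = 49 ≡ 2 (mod 47). The two roots are 7 and 40.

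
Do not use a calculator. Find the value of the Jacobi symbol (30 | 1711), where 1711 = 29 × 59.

-1

Pull out 2: since 1711 ≡ 7 (mod 8), (2/1711) = +1.
Reciprocity: 15 ≡ 3 and 1711 ≡ 3 (mod 4), so (15/1711) = −(1711/15).
Reduce top mod 15: now compute (1/15).
Reached (1/15) = 1. Collecting the sign flips along the way, the symbol is -1.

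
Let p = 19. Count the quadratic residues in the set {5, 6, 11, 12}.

(5/19) = +1 → QR.
(6/19) = +1 → QR.
(11/19) = +1 → QR.
(12/19) = -1 → non-residue.
Total quadratic residues among the 4: 3.

3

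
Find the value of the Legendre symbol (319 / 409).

Euler's criterion: (319/409) ≡ 319^204 (mod 409).
319^2 ≡ 329 (mod 409)
319^4 ≡ 265 (mod 409)
319^8 ≡ 286 (mod 409)
319^16 ≡ 405 (mod 409)
319^32 ≡ 16 (mod 409)
319^64 ≡ 256 (mod 409)
319^128 ≡ 96 (mod 409)
319^204 = 319^(128+64+8+4) ≡ 1 (mod 409).
Result is 1, so (319/409) = 1.

1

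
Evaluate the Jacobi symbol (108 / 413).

Pull out 2^2: since 413 ≡ 5 (mod 8), (2/413) = -1, so (2/413)^2 = +1.
Reciprocity: 27 ≡ 3 and 413 ≡ 1 (mod 4), so (27/413) = +(413/27).
Reduce top mod 27: now compute (8/27).
Pull out 2^3: since 27 ≡ 3 (mod 8), (2/27) = -1, so (2/27)^3 = -1.
Reached (1/27) = 1. Collecting the sign flips along the way, the symbol is -1.

-1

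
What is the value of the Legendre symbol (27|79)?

-1

Euler's criterion: (27/79) ≡ 27^39 (mod 79).
27^2 ≡ 18 (mod 79)
27^4 ≡ 8 (mod 79)
27^8 ≡ 64 (mod 79)
27^16 ≡ 67 (mod 79)
27^32 ≡ 65 (mod 79)
27^39 = 27^(32+4+2+1) ≡ 78 (mod 79).
Result is 78 ≡ −1, so (27/79) = −1.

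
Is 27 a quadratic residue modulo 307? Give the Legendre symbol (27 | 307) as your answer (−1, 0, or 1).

-1

Euler's criterion: (27/307) ≡ 27^153 (mod 307).
27^2 ≡ 115 (mod 307)
27^4 ≡ 24 (mod 307)
27^8 ≡ 269 (mod 307)
27^16 ≡ 216 (mod 307)
27^32 ≡ 299 (mod 307)
27^64 ≡ 64 (mod 307)
27^128 ≡ 105 (mod 307)
27^153 = 27^(128+16+8+1) ≡ 306 (mod 307).
Result is 306 ≡ −1, so (27/307) = −1.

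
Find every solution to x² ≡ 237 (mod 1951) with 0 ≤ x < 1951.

160, 1791

Since 1951 ≡ 3 (mod 4), a square root of 237 is 237^((1951+1)/4) = 237^488 mod 1951.
Repeated squaring: 237^2≡1541, 237^4≡314, 237^8≡1046, 237^16≡1556, 237^32≡1896, 237^64≡1074, 237^128≡435, 237^256≡1929 (mod 1951).
237^488 = 237^(256+128+64+32+8) ≡ 160 (mod 1951).
Check: 160² = 25600 ≡ 237 (mod 1951). The two roots are 160 and 1791.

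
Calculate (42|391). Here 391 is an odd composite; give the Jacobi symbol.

Pull out 2: since 391 ≡ 7 (mod 8), (2/391) = +1.
Reciprocity: 21 ≡ 1 and 391 ≡ 3 (mod 4), so (21/391) = +(391/21).
Reduce top mod 21: now compute (13/21).
Reciprocity: 13 ≡ 1 and 21 ≡ 1 (mod 4), so (13/21) = +(21/13).
Reduce top mod 13: now compute (8/13).
Pull out 2^3: since 13 ≡ 5 (mod 8), (2/13) = -1, so (2/13)^3 = -1.
Reached (1/13) = 1. Collecting the sign flips along the way, the symbol is -1.

-1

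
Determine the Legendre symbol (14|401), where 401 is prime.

Pull out 2: since 401 ≡ 1 (mod 8), (2/401) = +1.
Reciprocity: 7 ≡ 3 and 401 ≡ 1 (mod 4), so (7/401) = +(401/7).
Reduce top mod 7: now compute (2/7).
Pull out 2: since 7 ≡ 7 (mod 8), (2/7) = +1.
Reached (1/7) = 1. Collecting the sign flips along the way, the symbol is +1.

1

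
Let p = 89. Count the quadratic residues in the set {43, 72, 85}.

(43/89) = -1 → non-residue.
(72/89) = +1 → QR.
(85/89) = +1 → QR.
Total quadratic residues among the 3: 2.

2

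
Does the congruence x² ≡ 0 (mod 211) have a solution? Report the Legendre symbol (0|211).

Top reduces to 0: gcd > 1, so the symbol is 0.

0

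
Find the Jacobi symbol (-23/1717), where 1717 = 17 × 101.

First reduce: -23 ≡ 1694 (mod 1717).
Pull out 2: since 1717 ≡ 5 (mod 8), (2/1717) = -1.
Reciprocity: 847 ≡ 3 and 1717 ≡ 1 (mod 4), so (847/1717) = +(1717/847).
Reduce top mod 847: now compute (23/847).
Reciprocity: 23 ≡ 3 and 847 ≡ 3 (mod 4), so (23/847) = −(847/23).
Reduce top mod 23: now compute (19/23).
Reciprocity: 19 ≡ 3 and 23 ≡ 3 (mod 4), so (19/23) = −(23/19).
Reduce top mod 19: now compute (4/19).
Pull out 2^2: since 19 ≡ 3 (mod 8), (2/19) = -1, so (2/19)^2 = +1.
Reached (1/19) = 1. Collecting the sign flips along the way, the symbol is -1.

-1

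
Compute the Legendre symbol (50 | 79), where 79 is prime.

1

Euler's criterion: (50/79) ≡ 50^39 (mod 79).
50^2 ≡ 51 (mod 79)
50^4 ≡ 73 (mod 79)
50^8 ≡ 36 (mod 79)
50^16 ≡ 32 (mod 79)
50^32 ≡ 76 (mod 79)
50^39 = 50^(32+4+2+1) ≡ 1 (mod 79).
Result is 1, so (50/79) = 1.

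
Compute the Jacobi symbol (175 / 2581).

-1

Reciprocity: 175 ≡ 3 and 2581 ≡ 1 (mod 4), so (175/2581) = +(2581/175).
Reduce top mod 175: now compute (131/175).
Reciprocity: 131 ≡ 3 and 175 ≡ 3 (mod 4), so (131/175) = −(175/131).
Reduce top mod 131: now compute (44/131).
Pull out 2^2: since 131 ≡ 3 (mod 8), (2/131) = -1, so (2/131)^2 = +1.
Reciprocity: 11 ≡ 3 and 131 ≡ 3 (mod 4), so (11/131) = −(131/11).
Reduce top mod 11: now compute (10/11).
Pull out 2: since 11 ≡ 3 (mod 8), (2/11) = -1.
Reciprocity: 5 ≡ 1 and 11 ≡ 3 (mod 4), so (5/11) = +(11/5).
Reduce top mod 5: now compute (1/5).
Reached (1/5) = 1. Collecting the sign flips along the way, the symbol is -1.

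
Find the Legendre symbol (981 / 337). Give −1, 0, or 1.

First reduce: 981 ≡ 307 (mod 337).
Reciprocity: 307 ≡ 3 and 337 ≡ 1 (mod 4), so (307/337) = +(337/307).
Reduce top mod 307: now compute (30/307).
Pull out 2: since 307 ≡ 3 (mod 8), (2/307) = -1.
Reciprocity: 15 ≡ 3 and 307 ≡ 3 (mod 4), so (15/307) = −(307/15).
Reduce top mod 15: now compute (7/15).
Reciprocity: 7 ≡ 3 and 15 ≡ 3 (mod 4), so (7/15) = −(15/7).
Reduce top mod 7: now compute (1/7).
Reached (1/7) = 1. Collecting the sign flips along the way, the symbol is -1.

-1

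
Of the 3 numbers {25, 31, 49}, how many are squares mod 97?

3

(25/97) = +1 → QR.
(31/97) = +1 → QR.
(49/97) = +1 → QR.
Total quadratic residues among the 3: 3.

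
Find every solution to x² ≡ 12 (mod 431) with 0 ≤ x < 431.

Since 431 ≡ 3 (mod 4), a square root of 12 is 12^((431+1)/4) = 12^108 mod 431.
Repeated squaring: 12^2≡144, 12^4≡48, 12^8≡149, 12^16≡220, 12^32≡128, 12^64≡6 (mod 431).
12^108 = 12^(64+32+8+4) ≡ 72 (mod 431).
Check: 72² = 5184 ≡ 12 (mod 431). The two roots are 72 and 359.

72, 359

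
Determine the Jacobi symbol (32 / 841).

Pull out 2^5: since 841 ≡ 1 (mod 8), (2/841) = +1, so (2/841)^5 = +1.
Reached (1/841) = 1. Collecting the sign flips along the way, the symbol is +1.

1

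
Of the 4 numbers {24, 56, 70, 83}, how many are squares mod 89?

(24/89) = -1 → non-residue.
(56/89) = -1 → non-residue.
(70/89) = -1 → non-residue.
(83/89) = -1 → non-residue.
Total quadratic residues among the 4: 0.

0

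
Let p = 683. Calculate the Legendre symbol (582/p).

-1

Pull out 2: since 683 ≡ 3 (mod 8), (2/683) = -1.
Reciprocity: 291 ≡ 3 and 683 ≡ 3 (mod 4), so (291/683) = −(683/291).
Reduce top mod 291: now compute (101/291).
Reciprocity: 101 ≡ 1 and 291 ≡ 3 (mod 4), so (101/291) = +(291/101).
Reduce top mod 101: now compute (89/101).
Reciprocity: 89 ≡ 1 and 101 ≡ 1 (mod 4), so (89/101) = +(101/89).
Reduce top mod 89: now compute (12/89).
Pull out 2^2: since 89 ≡ 1 (mod 8), (2/89) = +1, so (2/89)^2 = +1.
Reciprocity: 3 ≡ 3 and 89 ≡ 1 (mod 4), so (3/89) = +(89/3).
Reduce top mod 3: now compute (2/3).
Pull out 2: since 3 ≡ 3 (mod 8), (2/3) = -1.
Reached (1/3) = 1. Collecting the sign flips along the way, the symbol is -1.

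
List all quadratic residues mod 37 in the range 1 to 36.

Square k = 1,…,18 (k and 37−k give the same square):
1²=1, 2²=4, 3²=9, 4²=16, 5²=25, 6²=36, 7²≡12, 8²≡27, 9²≡7, 10²≡26, 11²≡10, 12²≡33, 13²≡21, 14²≡11, 15²≡3, 16²≡34, 17²≡30, 18²≡28 (mod 37).
So the quadratic residues mod 37 are {1, 3, 4, 7, 9, 10, 11, 12, 16, 21, 25, 26, 27, 28, 30, 33, 34, 36}.

1 3 4 7 9 10 11 12 16 21 25 26 27 28 30 33 34 36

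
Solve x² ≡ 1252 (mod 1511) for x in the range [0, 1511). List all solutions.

448, 1063

Since 1511 ≡ 3 (mod 4), a square root of 1252 is 1252^((1511+1)/4) = 1252^378 mod 1511.
Repeated squaring: 1252^2≡597, 1252^4≡1324, 1252^8≡216, 1252^16≡1326, 1252^32≡983, 1252^64≡760, 1252^128≡398, 1252^256≡1260 (mod 1511).
1252^378 = 1252^(256+64+32+16+8+2) ≡ 448 (mod 1511).
Check: 448² = 200704 ≡ 1252 (mod 1511). The two roots are 448 and 1063.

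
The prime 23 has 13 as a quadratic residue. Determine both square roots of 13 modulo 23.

6, 17

Since 23 ≡ 3 (mod 4), a square root of 13 is 13^((23+1)/4) = 13^6 mod 23.
Repeated squaring: 13^2≡8, 13^4≡18 (mod 23).
13^6 = 13^(4+2) ≡ 6 (mod 23).
Check: 6² = 36 ≡ 13 (mod 23). The two roots are 6 and 17.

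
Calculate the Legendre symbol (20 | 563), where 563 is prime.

-1

Pull out 2^2: since 563 ≡ 3 (mod 8), (2/563) = -1, so (2/563)^2 = +1.
Reciprocity: 5 ≡ 1 and 563 ≡ 3 (mod 4), so (5/563) = +(563/5).
Reduce top mod 5: now compute (3/5).
Reciprocity: 3 ≡ 3 and 5 ≡ 1 (mod 4), so (3/5) = +(5/3).
Reduce top mod 3: now compute (2/3).
Pull out 2: since 3 ≡ 3 (mod 8), (2/3) = -1.
Reached (1/3) = 1. Collecting the sign flips along the way, the symbol is -1.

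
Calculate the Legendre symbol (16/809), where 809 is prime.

1

Euler's criterion: (16/809) ≡ 16^404 (mod 809).
16^2 ≡ 256 (mod 809)
16^4 ≡ 7 (mod 809)
16^8 ≡ 49 (mod 809)
16^16 ≡ 783 (mod 809)
16^32 ≡ 676 (mod 809)
16^64 ≡ 700 (mod 809)
16^128 ≡ 555 (mod 809)
16^256 ≡ 605 (mod 809)
16^404 = 16^(256+128+16+4) ≡ 1 (mod 809).
Result is 1, so (16/809) = 1.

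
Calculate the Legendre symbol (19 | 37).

-1

Reciprocity: 19 ≡ 3 and 37 ≡ 1 (mod 4), so (19/37) = +(37/19).
Reduce top mod 19: now compute (18/19).
Pull out 2: since 19 ≡ 3 (mod 8), (2/19) = -1.
Reciprocity: 9 ≡ 1 and 19 ≡ 3 (mod 4), so (9/19) = +(19/9).
Reduce top mod 9: now compute (1/9).
Reached (1/9) = 1. Collecting the sign flips along the way, the symbol is -1.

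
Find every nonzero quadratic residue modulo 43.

Square k = 1,…,21 (k and 43−k give the same square):
1²=1, 2²=4, 3²=9, 4²=16, 5²=25, 6²=36, 7²≡6, 8²≡21, 9²≡38, 10²≡14, 11²≡35, 12²≡15, 13²≡40, 14²≡24, 15²≡10, 16²≡41, 17²≡31, 18²≡23, 19²≡17, 20²≡13, 21²≡11 (mod 43).
So the quadratic residues mod 43 are {1, 4, 6, 9, 10, 11, 13, 14, 15, 16, 17, 21, 23, 24, 25, 31, 35, 36, 38, 40, 41}.

1, 4, 6, 9, 10, 11, 13, 14, 15, 16, 17, 21, 23, 24, 25, 31, 35, 36, 38, 40, 41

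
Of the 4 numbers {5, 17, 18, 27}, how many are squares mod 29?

(5/29) = +1 → QR.
(17/29) = -1 → non-residue.
(18/29) = -1 → non-residue.
(27/29) = -1 → non-residue.
Total quadratic residues among the 4: 1.

1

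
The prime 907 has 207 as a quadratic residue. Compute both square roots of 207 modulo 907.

Since 907 ≡ 3 (mod 4), a square root of 207 is 207^((907+1)/4) = 207^227 mod 907.
Repeated squaring: 207^2≡220, 207^4≡329, 207^8≡308, 207^16≡536, 207^32≡684, 207^64≡751, 207^128≡754 (mod 907).
207^227 = 207^(128+64+32+2+1) ≡ 607 (mod 907).
Check: 607² = 368449 ≡ 207 (mod 907). The two roots are 300 and 607.

300, 607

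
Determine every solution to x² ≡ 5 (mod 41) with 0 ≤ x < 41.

41 ≡ 1 (mod 4), so we find a root by search.
Trying successive values, 13² = 169 ≡ 5 (mod 41). The other root is 41 − 13 = 28.

13, 28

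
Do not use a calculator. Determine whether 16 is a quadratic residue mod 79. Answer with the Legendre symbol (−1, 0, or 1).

Pull out 2^4: since 79 ≡ 7 (mod 8), (2/79) = +1, so (2/79)^4 = +1.
Reached (1/79) = 1. Collecting the sign flips along the way, the symbol is +1.

1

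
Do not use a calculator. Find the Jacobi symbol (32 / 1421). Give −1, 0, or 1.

-1

Pull out 2^5: since 1421 ≡ 5 (mod 8), (2/1421) = -1, so (2/1421)^5 = -1.
Reached (1/1421) = 1. Collecting the sign flips along the way, the symbol is -1.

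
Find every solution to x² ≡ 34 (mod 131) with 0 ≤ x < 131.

Since 131 ≡ 3 (mod 4), a square root of 34 is 34^((131+1)/4) = 34^33 mod 131.
Repeated squaring: 34^2≡108, 34^4≡5, 34^8≡25, 34^16≡101, 34^32≡114 (mod 131).
34^33 = 34^(32+1) ≡ 77 (mod 131).
Check: 77² = 5929 ≡ 34 (mod 131). The two roots are 54 and 77.

54, 77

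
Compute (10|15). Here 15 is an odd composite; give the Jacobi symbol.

0

Pull out 2: since 15 ≡ 7 (mod 8), (2/15) = +1.
Reciprocity: 5 ≡ 1 and 15 ≡ 3 (mod 4), so (5/15) = +(15/5).
Reduce top mod 5: now compute (0/5).
Top reduces to 0: gcd > 1, so the symbol is 0.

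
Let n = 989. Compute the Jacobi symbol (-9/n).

First reduce: -9 ≡ 980 (mod 989).
Pull out 2^2: since 989 ≡ 5 (mod 8), (2/989) = -1, so (2/989)^2 = +1.
Reciprocity: 245 ≡ 1 and 989 ≡ 1 (mod 4), so (245/989) = +(989/245).
Reduce top mod 245: now compute (9/245).
Reciprocity: 9 ≡ 1 and 245 ≡ 1 (mod 4), so (9/245) = +(245/9).
Reduce top mod 9: now compute (2/9).
Pull out 2: since 9 ≡ 1 (mod 8), (2/9) = +1.
Reached (1/9) = 1. Collecting the sign flips along the way, the symbol is +1.

1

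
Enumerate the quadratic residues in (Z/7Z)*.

Square k = 1,…,3 (k and 7−k give the same square):
1²=1, 2²=4, 3²≡2 (mod 7).
So the quadratic residues mod 7 are {1, 2, 4}.

1 2 4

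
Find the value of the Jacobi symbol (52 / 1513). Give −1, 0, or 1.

Pull out 2^2: since 1513 ≡ 1 (mod 8), (2/1513) = +1, so (2/1513)^2 = +1.
Reciprocity: 13 ≡ 1 and 1513 ≡ 1 (mod 4), so (13/1513) = +(1513/13).
Reduce top mod 13: now compute (5/13).
Reciprocity: 5 ≡ 1 and 13 ≡ 1 (mod 4), so (5/13) = +(13/5).
Reduce top mod 5: now compute (3/5).
Reciprocity: 3 ≡ 3 and 5 ≡ 1 (mod 4), so (3/5) = +(5/3).
Reduce top mod 3: now compute (2/3).
Pull out 2: since 3 ≡ 3 (mod 8), (2/3) = -1.
Reached (1/3) = 1. Collecting the sign flips along the way, the symbol is -1.

-1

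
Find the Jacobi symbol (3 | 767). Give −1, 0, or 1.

1

Reciprocity: 3 ≡ 3 and 767 ≡ 3 (mod 4), so (3/767) = −(767/3).
Reduce top mod 3: now compute (2/3).
Pull out 2: since 3 ≡ 3 (mod 8), (2/3) = -1.
Reached (1/3) = 1. Collecting the sign flips along the way, the symbol is +1.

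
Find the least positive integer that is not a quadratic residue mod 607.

3

(2/607) = +1, so 2 is a residue.
(3/607) = −1, so 3 is the smallest positive non-residue mod 607.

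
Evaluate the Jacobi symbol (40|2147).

1

Pull out 2^3: since 2147 ≡ 3 (mod 8), (2/2147) = -1, so (2/2147)^3 = -1.
Reciprocity: 5 ≡ 1 and 2147 ≡ 3 (mod 4), so (5/2147) = +(2147/5).
Reduce top mod 5: now compute (2/5).
Pull out 2: since 5 ≡ 5 (mod 8), (2/5) = -1.
Reached (1/5) = 1. Collecting the sign flips along the way, the symbol is +1.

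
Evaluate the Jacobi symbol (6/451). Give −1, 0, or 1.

Pull out 2: since 451 ≡ 3 (mod 8), (2/451) = -1.
Reciprocity: 3 ≡ 3 and 451 ≡ 3 (mod 4), so (3/451) = −(451/3).
Reduce top mod 3: now compute (1/3).
Reached (1/3) = 1. Collecting the sign flips along the way, the symbol is +1.

1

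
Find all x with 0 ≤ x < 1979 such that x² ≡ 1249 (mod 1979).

Since 1979 ≡ 3 (mod 4), a square root of 1249 is 1249^((1979+1)/4) = 1249^495 mod 1979.
Repeated squaring: 1249^2≡549, 1249^4≡593, 1249^8≡1366, 1249^16≡1738, 1249^32≡690, 1249^64≡1140, 1249^128≡1376, 1249^256≡1452 (mod 1979).
1249^495 = 1249^(256+128+64+32+8+4+2+1) ≡ 1444 (mod 1979).
Check: 1444² = 2085136 ≡ 1249 (mod 1979). The two roots are 535 and 1444.

535, 1444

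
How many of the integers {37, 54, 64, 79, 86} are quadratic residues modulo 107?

(37/107) = +1 → QR.
(54/107) = -1 → non-residue.
(64/107) = +1 → QR.
(79/107) = +1 → QR.
(86/107) = +1 → QR.
Total quadratic residues among the 5: 4.

4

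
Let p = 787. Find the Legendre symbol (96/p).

1

Euler's criterion: (96/787) ≡ 96^393 (mod 787).
96^2 ≡ 559 (mod 787)
96^4 ≡ 42 (mod 787)
96^8 ≡ 190 (mod 787)
96^16 ≡ 685 (mod 787)
96^32 ≡ 173 (mod 787)
96^64 ≡ 23 (mod 787)
96^128 ≡ 529 (mod 787)
96^256 ≡ 456 (mod 787)
96^393 = 96^(256+128+8+1) ≡ 1 (mod 787).
Result is 1, so (96/787) = 1.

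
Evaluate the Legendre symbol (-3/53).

Euler's criterion: (-3/53) ≡ 50^26 (mod 53).
50^2 ≡ 9 (mod 53)
50^4 ≡ 28 (mod 53)
50^8 ≡ 42 (mod 53)
50^16 ≡ 15 (mod 53)
50^26 = 50^(16+8+2) ≡ 52 (mod 53).
Result is 52 ≡ −1, so (-3/53) = −1.

-1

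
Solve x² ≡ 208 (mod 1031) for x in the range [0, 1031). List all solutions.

334, 697

Since 1031 ≡ 3 (mod 4), a square root of 208 is 208^((1031+1)/4) = 208^258 mod 1031.
Repeated squaring: 208^2≡993, 208^4≡413, 208^8≡454, 208^16≡947, 208^32≡870, 208^64≡146, 208^128≡696, 208^256≡877 (mod 1031).
208^258 = 208^(256+2) ≡ 697 (mod 1031).
Check: 697² = 485809 ≡ 208 (mod 1031). The two roots are 334 and 697.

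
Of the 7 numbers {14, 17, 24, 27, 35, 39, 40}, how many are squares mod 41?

2

(14/41) = -1 → non-residue.
(17/41) = -1 → non-residue.
(24/41) = -1 → non-residue.
(27/41) = -1 → non-residue.
(35/41) = -1 → non-residue.
(39/41) = +1 → QR.
(40/41) = +1 → QR.
Total quadratic residues among the 7: 2.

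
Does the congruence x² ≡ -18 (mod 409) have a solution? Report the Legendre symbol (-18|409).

1

First reduce: -18 ≡ 391 (mod 409).
Reciprocity: 391 ≡ 3 and 409 ≡ 1 (mod 4), so (391/409) = +(409/391).
Reduce top mod 391: now compute (18/391).
Pull out 2: since 391 ≡ 7 (mod 8), (2/391) = +1.
Reciprocity: 9 ≡ 1 and 391 ≡ 3 (mod 4), so (9/391) = +(391/9).
Reduce top mod 9: now compute (4/9).
Pull out 2^2: since 9 ≡ 1 (mod 8), (2/9) = +1, so (2/9)^2 = +1.
Reached (1/9) = 1. Collecting the sign flips along the way, the symbol is +1.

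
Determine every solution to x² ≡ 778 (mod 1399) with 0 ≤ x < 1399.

Since 1399 ≡ 3 (mod 4), a square root of 778 is 778^((1399+1)/4) = 778^350 mod 1399.
Repeated squaring: 778^2≡916, 778^4≡1055, 778^8≡820, 778^16≡880, 778^32≡753, 778^64≡414, 778^128≡718, 778^256≡692 (mod 1399).
778^350 = 778^(256+64+16+8+4+2) ≡ 244 (mod 1399).
Check: 244² = 59536 ≡ 778 (mod 1399). The two roots are 244 and 1155.

244, 1155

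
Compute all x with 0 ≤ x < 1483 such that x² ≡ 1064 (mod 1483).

Since 1483 ≡ 3 (mod 4), a square root of 1064 is 1064^((1483+1)/4) = 1064^371 mod 1483.
Repeated squaring: 1064^2≡567, 1064^4≡1161, 1064^8≡1357, 1064^16≡1046, 1064^32≡1145, 1064^64≡53, 1064^128≡1326, 1064^256≡921 (mod 1483).
1064^371 = 1064^(256+64+32+16+2+1) ≡ 1312 (mod 1483).
Check: 1312² = 1721344 ≡ 1064 (mod 1483). The two roots are 171 and 1312.

171, 1312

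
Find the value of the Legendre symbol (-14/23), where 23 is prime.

Euler's criterion: (-14/23) ≡ 9^11 (mod 23).
9^2 ≡ 12 (mod 23)
9^4 ≡ 6 (mod 23)
9^8 ≡ 13 (mod 23)
9^11 = 9^(8+2+1) ≡ 1 (mod 23).
Result is 1, so (-14/23) = 1.

1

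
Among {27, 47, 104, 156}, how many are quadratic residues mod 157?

3

(27/157) = +1 → QR.
(47/157) = +1 → QR.
(104/157) = -1 → non-residue.
(156/157) = +1 → QR.
Total quadratic residues among the 4: 3.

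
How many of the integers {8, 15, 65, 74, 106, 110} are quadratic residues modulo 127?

(8/127) = +1 → QR.
(15/127) = +1 → QR.
(65/127) = -1 → non-residue.
(74/127) = +1 → QR.
(106/127) = -1 → non-residue.
(110/127) = -1 → non-residue.
Total quadratic residues among the 6: 3.

3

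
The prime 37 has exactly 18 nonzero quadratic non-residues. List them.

2 5 6 8 13 14 15 17 18 19 20 22 23 24 29 31 32 35

Square k = 1,…,18 (k and 37−k give the same square):
1²=1, 2²=4, 3²=9, 4²=16, 5²=25, 6²=36, 7²≡12, 8²≡27, 9²≡7, 10²≡26, 11²≡10, 12²≡33, 13²≡21, 14²≡11, 15²≡3, 16²≡34, 17²≡30, 18²≡28 (mod 37).
The residues are {1, 3, 4, 7, 9, 10, 11, 12, 16, 21, 25, 26, 27, 28, 30, 33, 34, 36}; the non-residues are the remaining 18 nonzero classes.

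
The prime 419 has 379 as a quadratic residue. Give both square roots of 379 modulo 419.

Since 419 ≡ 3 (mod 4), a square root of 379 is 379^((419+1)/4) = 379^105 mod 419.
Repeated squaring: 379^2≡343, 379^4≡329, 379^8≡139, 379^16≡47, 379^32≡114, 379^64≡7 (mod 419).
379^105 = 379^(64+32+8+1) ≡ 330 (mod 419).
Check: 330² = 108900 ≡ 379 (mod 419). The two roots are 89 and 330.

89, 330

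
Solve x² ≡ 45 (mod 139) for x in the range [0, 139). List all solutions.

Since 139 ≡ 3 (mod 4), a square root of 45 is 45^((139+1)/4) = 45^35 mod 139.
Repeated squaring: 45^2≡79, 45^4≡125, 45^8≡57, 45^16≡52, 45^32≡63 (mod 139).
45^35 = 45^(32+2+1) ≡ 36 (mod 139).
Check: 36² = 1296 ≡ 45 (mod 139). The two roots are 36 and 103.

36, 103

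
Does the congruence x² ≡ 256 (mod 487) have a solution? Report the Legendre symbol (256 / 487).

Euler's criterion: (256/487) ≡ 256^243 (mod 487).
256^2 ≡ 278 (mod 487)
256^4 ≡ 338 (mod 487)
256^8 ≡ 286 (mod 487)
256^16 ≡ 467 (mod 487)
256^32 ≡ 400 (mod 487)
256^64 ≡ 264 (mod 487)
256^128 ≡ 55 (mod 487)
256^243 = 256^(128+64+32+16+2+1) ≡ 1 (mod 487).
Result is 1, so (256/487) = 1.

1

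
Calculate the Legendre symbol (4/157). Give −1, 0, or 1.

Euler's criterion: (4/157) ≡ 4^78 (mod 157).
4^2 ≡ 16 (mod 157)
4^4 ≡ 99 (mod 157)
4^8 ≡ 67 (mod 157)
4^16 ≡ 93 (mod 157)
4^32 ≡ 14 (mod 157)
4^64 ≡ 39 (mod 157)
4^78 = 4^(64+8+4+2) ≡ 1 (mod 157).
Result is 1, so (4/157) = 1.

1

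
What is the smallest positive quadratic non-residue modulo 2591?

7

(2/2591) = +1, so 2 is a residue.
(3/2591) = +1, so 3 is a residue.
(4/2591) = +1, so 4 is a residue.
(5/2591) = +1, so 5 is a residue.
(6/2591) = +1, so 6 is a residue.
(7/2591) = −1, so 7 is the smallest positive non-residue mod 2591.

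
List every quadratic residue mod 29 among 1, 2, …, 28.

1,4,5,6,7,9,13,16,20,22,23,24,25,28

Square k = 1,…,14 (k and 29−k give the same square):
1²=1, 2²=4, 3²=9, 4²=16, 5²=25, 6²≡7, 7²≡20, 8²≡6, 9²≡23, 10²≡13, 11²≡5, 12²≡28, 13²≡24, 14²≡22 (mod 29).
So the quadratic residues mod 29 are {1, 4, 5, 6, 7, 9, 13, 16, 20, 22, 23, 24, 25, 28}.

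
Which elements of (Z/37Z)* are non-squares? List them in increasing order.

Square k = 1,…,18 (k and 37−k give the same square):
1²=1, 2²=4, 3²=9, 4²=16, 5²=25, 6²=36, 7²≡12, 8²≡27, 9²≡7, 10²≡26, 11²≡10, 12²≡33, 13²≡21, 14²≡11, 15²≡3, 16²≡34, 17²≡30, 18²≡28 (mod 37).
The residues are {1, 3, 4, 7, 9, 10, 11, 12, 16, 21, 25, 26, 27, 28, 30, 33, 34, 36}; the non-residues are the remaining 18 nonzero classes.

2, 5, 6, 8, 13, 14, 15, 17, 18, 19, 20, 22, 23, 24, 29, 31, 32, 35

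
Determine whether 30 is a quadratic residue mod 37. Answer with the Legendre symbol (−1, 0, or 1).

Pull out 2: since 37 ≡ 5 (mod 8), (2/37) = -1.
Reciprocity: 15 ≡ 3 and 37 ≡ 1 (mod 4), so (15/37) = +(37/15).
Reduce top mod 15: now compute (7/15).
Reciprocity: 7 ≡ 3 and 15 ≡ 3 (mod 4), so (7/15) = −(15/7).
Reduce top mod 7: now compute (1/7).
Reached (1/7) = 1. Collecting the sign flips along the way, the symbol is +1.

1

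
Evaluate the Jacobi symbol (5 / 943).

Reciprocity: 5 ≡ 1 and 943 ≡ 3 (mod 4), so (5/943) = +(943/5).
Reduce top mod 5: now compute (3/5).
Reciprocity: 3 ≡ 3 and 5 ≡ 1 (mod 4), so (3/5) = +(5/3).
Reduce top mod 3: now compute (2/3).
Pull out 2: since 3 ≡ 3 (mod 8), (2/3) = -1.
Reached (1/3) = 1. Collecting the sign flips along the way, the symbol is -1.

-1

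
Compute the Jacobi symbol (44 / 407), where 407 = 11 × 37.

0

Pull out 2^2: since 407 ≡ 7 (mod 8), (2/407) = +1, so (2/407)^2 = +1.
Reciprocity: 11 ≡ 3 and 407 ≡ 3 (mod 4), so (11/407) = −(407/11).
Reduce top mod 11: now compute (0/11).
Top reduces to 0: gcd > 1, so the symbol is 0.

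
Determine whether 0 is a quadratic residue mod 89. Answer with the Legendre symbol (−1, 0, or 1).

Top reduces to 0: gcd > 1, so the symbol is 0.

0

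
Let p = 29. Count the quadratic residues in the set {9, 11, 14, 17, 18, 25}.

2

(9/29) = +1 → QR.
(11/29) = -1 → non-residue.
(14/29) = -1 → non-residue.
(17/29) = -1 → non-residue.
(18/29) = -1 → non-residue.
(25/29) = +1 → QR.
Total quadratic residues among the 6: 2.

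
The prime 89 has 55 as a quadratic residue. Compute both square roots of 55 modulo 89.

12, 77

89 ≡ 1 (mod 4), so we find a root by search.
Trying successive values, 12² = 144 ≡ 55 (mod 89). The other root is 89 − 12 = 77.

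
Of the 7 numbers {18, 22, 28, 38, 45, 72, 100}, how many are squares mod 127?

(18/127) = +1 → QR.
(22/127) = +1 → QR.
(28/127) = -1 → non-residue.
(38/127) = +1 → QR.
(45/127) = -1 → non-residue.
(72/127) = +1 → QR.
(100/127) = +1 → QR.
Total quadratic residues among the 7: 5.

5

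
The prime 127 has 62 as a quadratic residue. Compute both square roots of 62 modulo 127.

58, 69

Since 127 ≡ 3 (mod 4), a square root of 62 is 62^((127+1)/4) = 62^32 mod 127.
Repeated squaring: 62^2≡34, 62^4≡13, 62^8≡42, 62^16≡113, 62^32≡69 (mod 127).
62^32 = 62^(32) ≡ 69 (mod 127).
Check: 69² = 4761 ≡ 62 (mod 127). The two roots are 58 and 69.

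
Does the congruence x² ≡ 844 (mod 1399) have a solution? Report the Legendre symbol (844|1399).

Pull out 2^2: since 1399 ≡ 7 (mod 8), (2/1399) = +1, so (2/1399)^2 = +1.
Reciprocity: 211 ≡ 3 and 1399 ≡ 3 (mod 4), so (211/1399) = −(1399/211).
Reduce top mod 211: now compute (133/211).
Reciprocity: 133 ≡ 1 and 211 ≡ 3 (mod 4), so (133/211) = +(211/133).
Reduce top mod 133: now compute (78/133).
Pull out 2: since 133 ≡ 5 (mod 8), (2/133) = -1.
Reciprocity: 39 ≡ 3 and 133 ≡ 1 (mod 4), so (39/133) = +(133/39).
Reduce top mod 39: now compute (16/39).
Pull out 2^4: since 39 ≡ 7 (mod 8), (2/39) = +1, so (2/39)^4 = +1.
Reached (1/39) = 1. Collecting the sign flips along the way, the symbol is +1.

1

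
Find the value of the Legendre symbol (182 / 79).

First reduce: 182 ≡ 24 (mod 79).
Pull out 2^3: since 79 ≡ 7 (mod 8), (2/79) = +1, so (2/79)^3 = +1.
Reciprocity: 3 ≡ 3 and 79 ≡ 3 (mod 4), so (3/79) = −(79/3).
Reduce top mod 3: now compute (1/3).
Reached (1/3) = 1. Collecting the sign flips along the way, the symbol is -1.

-1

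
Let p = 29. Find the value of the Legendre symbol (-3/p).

-1

Euler's criterion: (-3/29) ≡ 26^14 (mod 29).
26^2 ≡ 9 (mod 29)
26^4 ≡ 23 (mod 29)
26^8 ≡ 7 (mod 29)
26^14 = 26^(8+4+2) ≡ 28 (mod 29).
Result is 28 ≡ −1, so (-3/29) = −1.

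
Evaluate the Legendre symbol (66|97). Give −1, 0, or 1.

Pull out 2: since 97 ≡ 1 (mod 8), (2/97) = +1.
Reciprocity: 33 ≡ 1 and 97 ≡ 1 (mod 4), so (33/97) = +(97/33).
Reduce top mod 33: now compute (31/33).
Reciprocity: 31 ≡ 3 and 33 ≡ 1 (mod 4), so (31/33) = +(33/31).
Reduce top mod 31: now compute (2/31).
Pull out 2: since 31 ≡ 7 (mod 8), (2/31) = +1.
Reached (1/31) = 1. Collecting the sign flips along the way, the symbol is +1.

1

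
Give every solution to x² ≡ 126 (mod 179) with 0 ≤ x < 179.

Since 179 ≡ 3 (mod 4), a square root of 126 is 126^((179+1)/4) = 126^45 mod 179.
Repeated squaring: 126^2≡124, 126^4≡161, 126^8≡145, 126^16≡82, 126^32≡101 (mod 179).
126^45 = 126^(32+8+4+1) ≡ 22 (mod 179).
Check: 22² = 484 ≡ 126 (mod 179). The two roots are 22 and 157.

22, 157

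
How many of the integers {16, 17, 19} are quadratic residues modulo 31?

2

(16/31) = +1 → QR.
(17/31) = -1 → non-residue.
(19/31) = +1 → QR.
Total quadratic residues among the 3: 2.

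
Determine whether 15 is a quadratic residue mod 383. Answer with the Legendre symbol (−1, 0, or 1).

-1

Euler's criterion: (15/383) ≡ 15^191 (mod 383).
15^2 ≡ 225 (mod 383)
15^4 ≡ 69 (mod 383)
15^8 ≡ 165 (mod 383)
15^16 ≡ 32 (mod 383)
15^32 ≡ 258 (mod 383)
15^64 ≡ 305 (mod 383)
15^128 ≡ 339 (mod 383)
15^191 = 15^(128+32+16+8+4+2+1) ≡ 382 (mod 383).
Result is 382 ≡ −1, so (15/383) = −1.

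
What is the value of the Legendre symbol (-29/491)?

First reduce: -29 ≡ 462 (mod 491).
Pull out 2: since 491 ≡ 3 (mod 8), (2/491) = -1.
Reciprocity: 231 ≡ 3 and 491 ≡ 3 (mod 4), so (231/491) = −(491/231).
Reduce top mod 231: now compute (29/231).
Reciprocity: 29 ≡ 1 and 231 ≡ 3 (mod 4), so (29/231) = +(231/29).
Reduce top mod 29: now compute (28/29).
Pull out 2^2: since 29 ≡ 5 (mod 8), (2/29) = -1, so (2/29)^2 = +1.
Reciprocity: 7 ≡ 3 and 29 ≡ 1 (mod 4), so (7/29) = +(29/7).
Reduce top mod 7: now compute (1/7).
Reached (1/7) = 1. Collecting the sign flips along the way, the symbol is +1.

1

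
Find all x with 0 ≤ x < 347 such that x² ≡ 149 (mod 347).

Since 347 ≡ 3 (mod 4), a square root of 149 is 149^((347+1)/4) = 149^87 mod 347.
Repeated squaring: 149^2≡340, 149^4≡49, 149^8≡319, 149^16≡90, 149^32≡119, 149^64≡281 (mod 347).
149^87 = 149^(64+16+4+2+1) ≡ 201 (mod 347).
Check: 201² = 40401 ≡ 149 (mod 347). The two roots are 146 and 201.

146, 201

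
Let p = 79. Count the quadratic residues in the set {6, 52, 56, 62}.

2

(6/79) = -1 → non-residue.
(52/79) = +1 → QR.
(56/79) = -1 → non-residue.
(62/79) = +1 → QR.
Total quadratic residues among the 4: 2.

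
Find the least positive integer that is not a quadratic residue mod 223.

3

(2/223) = +1, so 2 is a residue.
(3/223) = −1, so 3 is the smallest positive non-residue mod 223.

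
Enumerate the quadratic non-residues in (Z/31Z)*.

3, 6, 11, 12, 13, 15, 17, 21, 22, 23, 24, 26, 27, 29, 30

Square k = 1,…,15 (k and 31−k give the same square):
1²=1, 2²=4, 3²=9, 4²=16, 5²=25, 6²≡5, 7²≡18, 8²≡2, 9²≡19, 10²≡7, 11²≡28, 12²≡20, 13²≡14, 14²≡10, 15²≡8 (mod 31).
The residues are {1, 2, 4, 5, 7, 8, 9, 10, 14, 16, 18, 19, 20, 25, 28}; the non-residues are the remaining 15 nonzero classes.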